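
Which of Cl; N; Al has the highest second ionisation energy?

N

The second ionization energy removes an electron from the +1 ion. For each element: Cl⁺ still has 6 valence electrons; N⁺ still has 4 valence electrons; Al⁺ still has 2 valence electrons.
All are still removing valence electrons, so compare the +1 ions as you would atoms: IE_2 generally rises across a period (higher Z_eff) and falls down a group (larger shell), subject to the usual subshell exceptions.
Valence configurations: Cl⁺ [Ne]3s²3p⁴, N⁺ [He]2s²2p², Al⁺ [Ne]3s².
Approximate IE_2 values (kJ/mol): Cl 2298, N 2856, Al 1817.
Putting it together, IE_2: Al < Cl < N.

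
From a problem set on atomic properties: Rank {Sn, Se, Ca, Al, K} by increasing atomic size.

Al is in period 3, group 13; K is in period 4, group 1; Ca is in period 4, group 2; Se is in period 4, group 16; Sn is in period 5, group 14.
Atomic radius shrinks across a period as nuclear charge pulls the same shell inward, and grows down a group as new shells are added.
These span different periods and groups, so the two trends combine.
Al > Se: period and group pull opposite ways; the across-period shift dominates (126 vs 116 pm).
Sn > Al: period and group pull opposite ways; the down-group shift dominates (140 vs 126 pm).
Ca > Sn: the two effects oppose for this pair; the across-period effect wins (171 vs 140 pm).
K > Ca: both are in period 4; the period trend gives K the larger value.
For reference (pm): Al 126, K 196, Ca 171, Se 116, Sn 140.
So from smallest to largest: Se < Al < Sn < Ca < K.

Se, Al, Sn, Ca, K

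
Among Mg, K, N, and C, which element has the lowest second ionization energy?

The second ionization energy removes an electron from the +1 ion. For each element: Mg⁺ still has 1 valence electron; K⁺ is the bare [Ar] core; N⁺ still has 4 valence electrons; C⁺ still has 3 valence electrons.
Breaking into a closed-shell core is much more expensive than removing a leftover valence electron — K has the largest IE_2 here.
Valence configurations: Mg⁺ [Ne]3s¹, N⁺ [He]2s²2p², C⁺ [He]2s²2p¹.
Tabulated IE_2 (kJ/mol): Mg 1451, K 3052, N 2856, C 2353.
Overall IE_2 order: Mg < C < N < K.

Mg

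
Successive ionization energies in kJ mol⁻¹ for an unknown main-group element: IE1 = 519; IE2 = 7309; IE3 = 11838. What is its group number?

Group 1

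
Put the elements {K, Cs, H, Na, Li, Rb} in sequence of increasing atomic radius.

H is in period 1, group 1; Li is in period 2, group 1; Na is in period 3, group 1; K is in period 4, group 1; Rb is in period 5, group 1; Cs is in period 6, group 1.
Across a period the added protons contract the valence shell; down a group each new principal shell makes the atom larger.
All are in group 1, so atomic radius increases down the group.
So from smallest to largest: H < Li < Na < K < Rb < Cs.

H, Li, Na, K, Rb, Cs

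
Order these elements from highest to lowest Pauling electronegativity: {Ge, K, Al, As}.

As, Ge, Al, K

Al is in period 3, group 13; K is in period 4, group 1; Ge is in period 4, group 14; As is in period 4, group 15.
Atoms toward the upper right of the periodic table pull bonding electrons most strongly.
Neither a single period nor a single group — weigh both effects.
Al > K: both effects reinforce here, so Al is clearly the higher of the two.
Ge > Al: period and group pull opposite ways; the across-period shift dominates (2.01 vs 1.61).
As > Ge: both are in period 4; the period trend gives As the larger value.
For reference (Pauling): Al 1.61, K 0.82, Ge 2.01, As 2.18.
So from highest to lowest: As > Ge > Al > K.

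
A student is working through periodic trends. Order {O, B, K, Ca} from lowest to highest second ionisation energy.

The second ionization energy removes an electron from the +1 ion. For each element: O⁺ still has 5 valence electrons; B⁺ still has 2 valence electrons; K⁺ is the bare [Ar] core; Ca⁺ still has 1 valence electron.
Usually core removal costs more than valence removal, but here the competition is close: a tightly held n=2 valence electron can cost more to remove than an n=3 core electron, so the actual values have to decide it.
Valence configurations: O⁺ [He]2s²2p³, B⁺ [He]2s², Ca⁺ [Ar]4s¹.
Tabulated IE_2 (kJ/mol): O 3388, B 2427, K 3052, Ca 1145.
Putting it together, IE_2: Ca < B < K < O.

Ca, B, K, O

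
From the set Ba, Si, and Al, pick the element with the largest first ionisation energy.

Al is in period 3, group 13; Si is in period 3, group 14; Ba is in period 6, group 2.
First ionization energy rises across a period (greater Z_eff holds electrons more tightly) and falls down a group (valence electrons are farther from the nucleus).
These span different periods and groups, so the two trends combine.
Al > Ba: both effects reinforce here, so Al is clearly the higher of the two.
Si > Al: Si lies to the right of Al in period 3, so the across-period effect alone puts Si higher.
Approximate values (kJ/mol): Al 578, Si 786, Ba 503.
The largest first ionisation energy among these belongs to Si.

Si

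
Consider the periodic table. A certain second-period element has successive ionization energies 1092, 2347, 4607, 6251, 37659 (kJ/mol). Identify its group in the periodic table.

Look for the largest jump between consecutive ionization energies: IE5/IE4 ≈ 6.0, far larger than any earlier ratio.
That jump marks the point where a core electron is being removed. So the atom has 4 valence electrons.
A main-group element with 4 valence electrons is in group 14.

Group 14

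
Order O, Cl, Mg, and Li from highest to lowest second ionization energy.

Li > O > Cl > Mg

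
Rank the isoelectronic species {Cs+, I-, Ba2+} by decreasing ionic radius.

I- > Cs+ > Ba2+

All of these have 54 electrons, so size is governed by nuclear charge alone: the more protons, the stronger the pull on the same electron cloud, and the smaller the ion.
Nuclear charges: Ba2+ (Z=56), Cs+ (Z=55), I- (Z=53).
Largest to smallest: I- > Cs+ > Ba2+.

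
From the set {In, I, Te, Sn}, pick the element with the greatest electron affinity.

In is in period 5, group 13; Sn is in period 5, group 14; Te is in period 5, group 16; I is in period 5, group 17.
Electron affinity generally becomes more exothermic across a period toward the halogens and less exothermic down a group.
All lie in period 5, so electron affinity increases left to right.
The greatest electron affinity among these belongs to I.

I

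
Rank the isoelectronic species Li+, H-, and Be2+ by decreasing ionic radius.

H- > Li+ > Be2+

All of these have 2 electrons, so size is governed by nuclear charge alone: the more protons, the stronger the pull on the same electron cloud, and the smaller the ion.
Nuclear charges: Be2+ (Z=4), Li+ (Z=3), H- (Z=1).
Largest to smallest: H- > Li+ > Be2+.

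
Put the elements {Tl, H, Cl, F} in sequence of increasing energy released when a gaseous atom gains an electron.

Atoms with high Z_eff and room in the valence shell (especially the halogens) have the most exothermic electron affinities.
Neither a single period nor a single group — weigh both effects.
H > Tl: the two effects oppose for this pair; the down-group effect wins (73 vs 19 kJ/mol).
F > H: the two effects oppose for this pair; the across-period effect wins (328 vs 73 kJ/mol).
Cl > F: this pair runs against the simple trend — see the exception note.
Note the exception: Cl has a higher electron affinity than F, contrary to the simple trend — F's small 2p subshell makes the incoming electron feel strong e⁻–e⁻ repulsion, so Cl actually releases more energy on gaining an electron.
Tabulated electron affinity (kJ/mol): H 73, F 328, Cl 349, Tl 19.
So from lowest to highest: Tl < H < F < Cl.

Tl < H < F < Cl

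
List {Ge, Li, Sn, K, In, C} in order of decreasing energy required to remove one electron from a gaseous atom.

Across a period the outer electron is held more tightly (higher IE₁); down a group it sits in a higher shell, more shielded, and comes off more easily.
Neither a single period nor a single group — weigh both effects.
Li > K: Li sits above K in group 1, so the down-group effect alone puts Li higher.
In > Li: the two effects oppose for this pair; the across-period effect wins (558 vs 520 kJ/mol).
Sn > In: both are in period 5; the period trend gives Sn the larger value.
Ge > Sn: they share group 14; the group trend gives Ge the larger value.
C > Ge: C sits above Ge in group 14, so the down-group effect alone puts C higher.
Approximate values (kJ/mol): Li 520, C 1086, K 419, Ge 762, In 558, Sn 709.
So from highest to lowest: C > Ge > Sn > In > Li > K.

C, Ge, Sn, In, Li, K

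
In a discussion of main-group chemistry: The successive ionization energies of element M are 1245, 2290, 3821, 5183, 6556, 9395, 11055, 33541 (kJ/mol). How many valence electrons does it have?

7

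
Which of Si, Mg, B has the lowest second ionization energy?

Mg

After 1 electron has been removed, what remains? Si⁺ still has 3 valence electrons; Mg⁺ still has 1 valence electron; B⁺ still has 2 valence electrons.
All are still removing valence electrons, so compare the +1 ions as you would atoms: IE_2 generally rises across a period (higher Z_eff) and falls down a group (larger shell), subject to the usual subshell exceptions.
Valence configurations: Si⁺ [Ne]3s²3p¹, Mg⁺ [Ne]3s¹, B⁺ [He]2s².
Approximate IE_2 values (kJ/mol): Si 1577, Mg 1451, B 2427.
Overall IE_2 order: Mg < Si < B.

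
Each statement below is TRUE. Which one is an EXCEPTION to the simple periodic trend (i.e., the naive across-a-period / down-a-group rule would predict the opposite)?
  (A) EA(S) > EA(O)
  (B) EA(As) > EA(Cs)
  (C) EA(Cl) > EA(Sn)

The general trend: electron affinity increases across a period and decreases down a group.
(A) S (period 3, group 16) vs O (period 2, group 16): the stated order contradicts the simple trend.
(B) As (period 4, group 15) vs Cs (period 6, group 1): the stated order agrees with the simple trend.
(C) Cl (period 3, group 17) vs Sn (period 5, group 14): the stated order agrees with the simple trend.
The exception is (A): the compact 2p subshell of O repels the added electron more than S's larger 3p does.

(A)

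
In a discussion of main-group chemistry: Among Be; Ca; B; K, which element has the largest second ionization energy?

Consider each +1 ion: Be⁺ still has 1 valence electron; Ca⁺ still has 1 valence electron; B⁺ still has 2 valence electrons; K⁺ is the bare [Ar] core.
Pulling an electron out of a noble-gas core costs far more than removing a remaining valence electron, so K sits at the high end of IE_2.
Valence configurations: Be⁺ [He]2s¹, Ca⁺ [Ar]4s¹, B⁺ [He]2s².
The numbers (kJ/mol): Be 1757, Ca 1145, B 2427, K 3052.
Putting it together, IE_2: Ca < Be < B < K.

K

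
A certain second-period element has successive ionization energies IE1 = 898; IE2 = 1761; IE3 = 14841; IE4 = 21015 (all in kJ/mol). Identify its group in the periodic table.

Group 2

Look for the largest jump between consecutive ionization energies: IE3/IE2 ≈ 8.4, far larger than any earlier ratio.
That jump marks the point where a core electron is being removed. So the atom has 2 valence electrons.
A main-group element with 2 valence electrons is in group 2.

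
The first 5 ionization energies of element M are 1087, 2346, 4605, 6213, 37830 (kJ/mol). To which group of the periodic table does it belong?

Group 14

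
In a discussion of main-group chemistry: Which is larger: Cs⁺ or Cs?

Cs

Forming Cs⁺ removes 1 electron from Cs. Fewer electrons for the same nuclear charge means less shielding and a higher Z_eff on the remaining electrons, and for main-group metals the entire outer shell is lost.
A cation is smaller than its parent atom: Cs⁺ < Cs.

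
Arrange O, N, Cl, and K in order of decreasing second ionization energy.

The second ionization energy removes an electron from the +1 ion. For each element: O⁺ still has 5 valence electrons; N⁺ still has 4 valence electrons; Cl⁺ still has 6 valence electrons; K⁺ is the bare [Ar] core.
Usually core removal costs more than valence removal, but here the competition is close: a tightly held n=2 valence electron can cost more to remove than an n=3 core electron, so the actual values have to decide it.
Valence configurations: O⁺ [He]2s²2p³, N⁺ [He]2s²2p², Cl⁺ [Ne]3s²3p⁴.
The numbers (kJ/mol): O 3388, N 2856, Cl 2298, K 3052.
Putting it together, IE_2: Cl < N < K < O.

O > K > N > Cl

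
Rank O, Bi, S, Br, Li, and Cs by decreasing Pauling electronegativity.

O, Br, S, Bi, Li, Cs

Li is in period 2, group 1; O is in period 2, group 16; S is in period 3, group 16; Br is in period 4, group 17; Cs is in period 6, group 1; Bi is in period 6, group 15.
Atoms toward the upper right of the periodic table pull bonding electrons most strongly.
These span different periods and groups, so the two trends combine.
Li > Cs: Li sits above Cs in group 1, so the down-group effect alone puts Li higher.
Bi > Li: period and group pull opposite ways; the across-period shift dominates (2.02 vs 0.98).
S > Bi: relative to Bi, both the across-period and down-group shifts push S's electronegativity up.
Br > S: the two effects oppose for this pair; the across-period effect wins (2.96 vs 2.58).
O > Br: period and group pull opposite ways; the down-group shift dominates (3.44 vs 2.96).
Tabulated electronegativity (Pauling): Li 0.98, O 3.44, S 2.58, Br 2.96, Cs 0.79, Bi 2.02.
So from highest to lowest: O > Br > S > Bi > Li > Cs.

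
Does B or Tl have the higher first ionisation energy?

B

B is in period 2, group 13; Tl is in period 6, group 13.
Removing the outermost electron gets harder across a period and easier down a group.
All are in group 13, so first ionization energy increases up the group.
So B has the higher first ionisation energy (B > Tl).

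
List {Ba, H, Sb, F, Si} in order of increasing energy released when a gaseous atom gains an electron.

Ba < H < Sb < Si < F

H is in period 1, group 1; F is in period 2, group 17; Si is in period 3, group 14; Sb is in period 5, group 15; Ba is in period 6, group 2.
Atoms with high Z_eff and room in the valence shell (especially the halogens) have the most exothermic electron affinities.
Here both period and group differ, so the two effects have to be weighed against each other.
H > Ba: the two effects oppose for this pair; the down-group effect wins (73 vs 14 kJ/mol).
Sb > H: the two effects oppose for this pair; the across-period effect wins (103 vs 73 kJ/mol).
Si > Sb: the two effects oppose for this pair; the down-group effect wins (134 vs 103 kJ/mol).
F > Si: both effects reinforce here, so F is clearly the higher of the two.
For reference (kJ/mol): H 73, F 328, Si 134, Sb 103, Ba 14.
So from lowest to highest: Ba < H < Sb < Si < F.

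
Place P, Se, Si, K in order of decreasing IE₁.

P > Se > Si > K

IE₁ increases left→right with effective nuclear charge and decreases top→bottom as the valence shell moves farther out.
Neither a single period nor a single group — weigh both effects.
Si > K: relative to K, both the across-period and down-group shifts push Si's first ionization energy up.
Se > Si: period and group pull opposite ways; the across-period shift dominates (941 vs 786 kJ/mol).
P > Se: the two effects oppose for this pair; the down-group effect wins (1012 vs 941 kJ/mol).
For reference (kJ/mol): Si 786, P 1012, K 419, Se 941.
So from highest to lowest: P > Se > Si > K.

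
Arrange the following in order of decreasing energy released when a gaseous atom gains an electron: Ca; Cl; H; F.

Cl > F > H > Ca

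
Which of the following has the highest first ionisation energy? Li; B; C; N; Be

Li is in period 2, group 1; Be is in period 2, group 2; B is in period 2, group 13; C is in period 2, group 14; N is in period 2, group 15.
IE₁ increases left→right with effective nuclear charge and decreases top→bottom as the valence shell moves farther out.
All lie in period 2; the across-period trend (first ionization energy increases left to right) applies, with the exception below.
Note the exception: Be has a higher first ionization energy than B, contrary to the simple trend — removing B's lone 2p electron is easier than breaking Be's filled 2s².
Approximate values (kJ/mol): Li 520, Be 900, B 801, C 1086, N 1402.
The highest first ionisation energy among these belongs to N.

N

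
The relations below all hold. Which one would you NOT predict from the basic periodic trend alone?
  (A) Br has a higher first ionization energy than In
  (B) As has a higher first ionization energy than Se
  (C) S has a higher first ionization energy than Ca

(B)

The general trend: first ionization energy increases across a period and decreases down a group.
(A) Br (period 4, group 17) vs In (period 5, group 13): the stated order agrees with the simple trend.
(B) As (period 4, group 15) vs Se (period 4, group 16): the stated order contradicts the simple trend.
(C) S (period 3, group 16) vs Ca (period 4, group 2): the stated order agrees with the simple trend.
The exception is (B): Se (4p⁴) ionizes more easily than half-filled As (4p³).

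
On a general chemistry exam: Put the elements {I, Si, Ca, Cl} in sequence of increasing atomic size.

Moving right in a period, electrons are added to the same shell under a stronger nuclear pull, so atoms get smaller; moving down, a new shell is opened and atoms get larger.
Here both period and group differ, so the two effects have to be weighed against each other.
Si > Cl: both are in period 3; the period trend gives Si the larger value.
I > Si: the two effects oppose for this pair; the down-group effect wins (133 vs 116 pm).
Ca > I: the two effects oppose for this pair; the across-period effect wins (171 vs 133 pm).
Approximate values (pm): Si 116, Cl 99, Ca 171, I 133.
So from smallest to largest: Cl < Si < I < Ca.

Cl, Si, I, Ca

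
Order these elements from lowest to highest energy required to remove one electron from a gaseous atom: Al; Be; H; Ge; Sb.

Al < Ge < Sb < Be < H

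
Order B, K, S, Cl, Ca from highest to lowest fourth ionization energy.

B, Ca, K, Cl, S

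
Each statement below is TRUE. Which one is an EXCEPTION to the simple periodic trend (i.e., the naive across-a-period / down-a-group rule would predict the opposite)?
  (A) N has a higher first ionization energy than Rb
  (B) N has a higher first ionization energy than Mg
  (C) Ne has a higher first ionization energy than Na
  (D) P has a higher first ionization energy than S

(D)

The general trend: first ionization energy increases across a period and decreases down a group.
(A) N (period 2, group 15) vs Rb (period 5, group 1): the stated order agrees with the simple trend.
(B) N (period 2, group 15) vs Mg (period 3, group 2): the stated order agrees with the simple trend.
(C) Ne (period 2, group 18) vs Na (period 3, group 1): the stated order agrees with the simple trend.
(D) P (period 3, group 15) vs S (period 3, group 16): the stated order contradicts the simple trend.
The exception is (D): S (3p⁴) ionizes more easily than half-filled P (3p³) because the paired 3p electron in S is pushed out by e⁻–e⁻ repulsion.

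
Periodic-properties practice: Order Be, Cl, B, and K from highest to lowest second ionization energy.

K, B, Cl, Be

Consider each +1 ion: Be⁺ still has 1 valence electron; Cl⁺ still has 6 valence electrons; B⁺ still has 2 valence electrons; K⁺ is the bare [Ar] core.
Pulling an electron out of a noble-gas core costs far more than removing a remaining valence electron, so K sits at the high end of IE_2.
Valence configurations: Be⁺ [He]2s¹, Cl⁺ [Ne]3s²3p⁴, B⁺ [He]2s².
Approximate IE_2 values (kJ/mol): Be 1757, Cl 2298, B 2427, K 3052.
Hence IE_2: Be < Cl < B < K.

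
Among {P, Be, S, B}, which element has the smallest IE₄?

S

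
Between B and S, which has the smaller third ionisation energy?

S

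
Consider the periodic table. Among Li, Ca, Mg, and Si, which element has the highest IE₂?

Li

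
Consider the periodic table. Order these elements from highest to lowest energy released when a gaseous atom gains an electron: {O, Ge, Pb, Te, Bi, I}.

I, Te, O, Ge, Bi, Pb

O is in period 2, group 16; Ge is in period 4, group 14; Te is in period 5, group 16; I is in period 5, group 17; Pb is in period 6, group 14; Bi is in period 6, group 15.
Electron affinity generally becomes more exothermic across a period toward the halogens and less exothermic down a group.
These span different periods and groups, so the two trends combine.
Bi > Pb: Bi lies to the right of Pb in period 6, so the across-period effect alone puts Bi higher.
Ge > Bi: the two effects oppose for this pair; the down-group effect wins (119 vs 91 kJ/mol).
O > Ge: relative to Ge, both the across-period and down-group shifts push O's electron affinity up.
Te > O: this pair runs against the simple trend — see the exception note.
I > Te: both are in period 5; the period trend gives I the larger value.
Note the exception: Te has a higher electron affinity than O, contrary to the simple trend — O's compact 2p subshell gives strong electron–electron repulsion on the added electron.
For reference (kJ/mol): O 141, Ge 119, Te 190, I 295, Pb 35, Bi 91.
So from highest to lowest: I > Te > O > Ge > Bi > Pb.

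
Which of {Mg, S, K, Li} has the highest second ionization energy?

Consider each +1 ion: Mg⁺ still has 1 valence electron; S⁺ still has 5 valence electrons; K⁺ is the bare [Ar] core; Li⁺ is the bare [He] core.
Pulling an electron out of a noble-gas core costs far more than removing a remaining valence electron, so K and Li sit at the high end of IE_2.
Valence configurations: Mg⁺ [Ne]3s¹, S⁺ [Ne]3s²3p³.
Approximate IE_2 values (kJ/mol): Mg 1451, S 2252, K 3052, Li 7298.
Putting it together, IE_2: Mg < S < K < Li.

Li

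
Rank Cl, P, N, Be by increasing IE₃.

P < Cl < N < Be

IE_3 is the cost of taking one more electron from the +2 cation: Cl²⁺ still has 5 valence electrons; P²⁺ still has 3 valence electrons; N²⁺ still has 3 valence electrons; Be²⁺ is the bare [He] core.
Breaking into a closed-shell core is much more expensive than removing a leftover valence electron — Be has the largest IE_3 here.
Valence configurations: Cl²⁺ [Ne]3s²3p³, P²⁺ [Ne]3s²3p¹, N²⁺ [He]2s²2p¹.
Approximate IE_3 values (kJ/mol): Cl 3822, P 2914, N 4578, Be 14849.
So the third ionization energies run P < Cl < N < Be.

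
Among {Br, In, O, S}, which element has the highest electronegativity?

O

Atoms toward the upper right of the periodic table pull bonding electrons most strongly.
Neither a single period nor a single group — weigh both effects.
S > In: both effects reinforce here, so S is clearly the higher of the two.
Br > S: the two effects oppose for this pair; the across-period effect wins (2.96 vs 2.58).
O > Br: period and group pull opposite ways; the down-group shift dominates (3.44 vs 2.96).
Tabulated electronegativity (Pauling): O 3.44, S 2.58, Br 2.96, In 1.78.
The highest electronegativity among these belongs to O.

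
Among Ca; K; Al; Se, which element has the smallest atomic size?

Se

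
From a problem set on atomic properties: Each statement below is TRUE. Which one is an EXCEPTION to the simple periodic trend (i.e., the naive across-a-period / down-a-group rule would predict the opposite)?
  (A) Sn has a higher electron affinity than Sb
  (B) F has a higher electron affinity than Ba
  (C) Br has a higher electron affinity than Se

The general trend: electron affinity increases across a period and decreases down a group.
(A) Sn (period 5, group 14) vs Sb (period 5, group 15): the stated order contradicts the simple trend.
(B) F (period 2, group 17) vs Ba (period 6, group 2): the stated order agrees with the simple trend.
(C) Br (period 4, group 17) vs Se (period 4, group 16): the stated order agrees with the simple trend.
The exception is (A): adding an electron to Sb's half-filled 5p³ is unfavourable, so Sn has the more exothermic EA.

(A)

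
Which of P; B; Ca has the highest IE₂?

B

The second ionization energy removes an electron from the +1 ion. For each element: P⁺ still has 4 valence electrons; B⁺ still has 2 valence electrons; Ca⁺ still has 1 valence electron.
All are still removing valence electrons, so compare the +1 ions as you would atoms: IE_2 generally rises across a period (higher Z_eff) and falls down a group (larger shell), subject to the usual subshell exceptions.
Valence configurations: P⁺ [Ne]3s²3p², B⁺ [He]2s², Ca⁺ [Ar]4s¹.
Approximate IE_2 values (kJ/mol): P 1907, B 2427, Ca 1145.
Hence IE_2: Ca < P < B.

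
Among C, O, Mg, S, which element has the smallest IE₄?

The fourth ionization energy removes an electron from the +3 ion. For each element: C³⁺ still has 1 valence electron; O³⁺ still has 3 valence electrons; Mg³⁺ is already 1 electron into the core; S³⁺ still has 3 valence electrons.
Core electrons are held far more tightly than valence electrons, so Mg tops the IE_4 order.
Valence configurations: C³⁺ [He]2s¹, O³⁺ [He]2s²2p¹, S³⁺ [Ne]3s²3p¹.
Tabulated IE_4 (kJ/mol): C 6223, O 7469, Mg 10543, S 4556.
Putting it together, IE_4: S < C < O < Mg.

S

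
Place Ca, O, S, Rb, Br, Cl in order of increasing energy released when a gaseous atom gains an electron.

Ca < Rb < O < S < Br < Cl

Electron affinity generally becomes more exothermic across a period toward the halogens and less exothermic down a group.
Neither a single period nor a single group — weigh both effects.
Rb > Ca: this pair runs against the simple trend — see the exception note.
O > Rb: relative to Rb, both the across-period and down-group shifts push O's electron affinity up.
S > O: this pair runs against the simple trend — see the exception note.
Br > S: period and group pull opposite ways; the across-period shift dominates (325 vs 200 kJ/mol).
Cl > Br: they share group 17; the group trend gives Cl the larger value.
Note the exception: Rb has a higher electron affinity than Ca, contrary to the simple trend — adding an electron to Ca (ns²) has to open a new, higher-energy np subshell, which is unfavourable.
Note the exception: S has a higher electron affinity than O, contrary to the simple trend — the compact 2p subshell of O repels the added electron more than S's larger 3p does.
Tabulated electron affinity (kJ/mol): O 141, S 200, Cl 349, Ca 2, Br 325, Rb 47.
So from lowest to highest: Ca < Rb < O < S < Br < Cl.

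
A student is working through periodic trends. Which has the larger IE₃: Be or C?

Be

After 2 electrons have been removed, what remains? Be²⁺ is the bare [He] core; C²⁺ still has 2 valence electrons.
Pulling an electron out of a noble-gas core costs far more than removing a remaining valence electron, so Be sits at the high end of IE_3.
The numbers (kJ/mol): Be 14849, C 4620.
Putting it together, IE_3: C < Be.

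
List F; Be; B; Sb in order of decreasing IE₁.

F, Be, Sb, B

Across a period the outer electron is held more tightly (higher IE₁); down a group it sits in a higher shell, more shielded, and comes off more easily.
Here both period and group differ, so the two effects have to be weighed against each other.
Sb > B: the two effects oppose for this pair; the across-period effect wins (831 vs 801 kJ/mol).
Be > Sb: period and group pull opposite ways; the down-group shift dominates (900 vs 831 kJ/mol).
F > Be: F lies to the right of Be in period 2, so the across-period effect alone puts F higher.
Note the exception: Be has a higher first ionization energy than B, contrary to the simple trend — removing B's lone 2p electron is easier than breaking Be's filled 2s².
For reference (kJ/mol): Be 900, B 801, F 1681, Sb 831.
So from highest to lowest: F > Be > Sb > B.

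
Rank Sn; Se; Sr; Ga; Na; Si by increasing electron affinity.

Sr < Ga < Na < Sn < Si < Se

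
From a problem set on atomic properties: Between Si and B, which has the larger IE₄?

B

IE_4 is the cost of taking one more electron from the +3 cation: Si³⁺ still has 1 valence electron; B³⁺ is the bare [He] core.
Breaking into a closed-shell core is much more expensive than removing a leftover valence electron — B has the largest IE_4 here.
Approximate IE_4 values (kJ/mol): Si 4356, B 25026.
Hence IE_4: Si < B.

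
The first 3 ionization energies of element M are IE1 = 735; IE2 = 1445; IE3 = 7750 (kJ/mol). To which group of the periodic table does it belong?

Look for the largest jump between consecutive ionization energies: IE3/IE2 ≈ 5.4, far larger than any earlier ratio.
That jump marks the point where a core electron is being removed. So the atom has 2 valence electrons.
A main-group element with 2 valence electrons is in group 2.

Group 2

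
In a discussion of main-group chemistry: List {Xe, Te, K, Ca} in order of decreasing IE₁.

Xe, Te, Ca, K

K is in period 4, group 1; Ca is in period 4, group 2; Te is in period 5, group 16; Xe is in period 5, group 18.
IE₁ increases left→right with effective nuclear charge and decreases top→bottom as the valence shell moves farther out.
Here both period and group differ, so the two effects have to be weighed against each other.
Ca > K: Ca lies to the right of K in period 4, so the across-period effect alone puts Ca higher.
Te > Ca: the two effects oppose for this pair; the across-period effect wins (869 vs 590 kJ/mol).
Xe > Te: Xe lies to the right of Te in period 5, so the across-period effect alone puts Xe higher.
Tabulated first ionization energy (kJ/mol): K 419, Ca 590, Te 869, Xe 1170.
So from highest to lowest: Xe > Te > Ca > K.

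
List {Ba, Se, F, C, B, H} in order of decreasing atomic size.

H is in period 1, group 1; B is in period 2, group 13; C is in period 2, group 14; F is in period 2, group 17; Se is in period 4, group 16; Ba is in period 6, group 2.
Atomic radius shrinks across a period as nuclear charge pulls the same shell inward, and grows down a group as new shells are added.
These span different periods and groups, so the two trends combine.
F > H: the two effects oppose for this pair; the down-group effect wins (64 vs 32 pm).
C > F: both are in period 2; the period trend gives C the larger value.
B > C: both are in period 2; the period trend gives B the larger value.
Se > B: period and group pull opposite ways; the down-group shift dominates (116 vs 85 pm).
Ba > Se: relative to Se, both the across-period and down-group shifts push Ba's atomic radius up.
Tabulated atomic radius (pm): H 32, B 85, C 75, F 64, Se 116, Ba 196.
So from largest to smallest: Ba > Se > B > C > F > H.

Ba > Se > B > C > F > H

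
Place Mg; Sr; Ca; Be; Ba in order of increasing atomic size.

Be is in period 2, group 2; Mg is in period 3, group 2; Ca is in period 4, group 2; Sr is in period 5, group 2; Ba is in period 6, group 2.
Moving right in a period, electrons are added to the same shell under a stronger nuclear pull, so atoms get smaller; moving down, a new shell is opened and atoms get larger.
All are in group 2, so atomic radius increases down the group.
So from smallest to largest: Be < Mg < Ca < Sr < Ba.

Be < Mg < Ca < Sr < Ba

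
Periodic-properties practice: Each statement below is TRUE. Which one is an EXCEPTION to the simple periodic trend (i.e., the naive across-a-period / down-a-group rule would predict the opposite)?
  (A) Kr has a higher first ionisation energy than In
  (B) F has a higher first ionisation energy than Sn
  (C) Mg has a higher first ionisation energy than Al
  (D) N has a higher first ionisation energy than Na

(C)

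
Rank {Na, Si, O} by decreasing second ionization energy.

The second ionization energy removes an electron from the +1 ion. For each element: Na⁺ is the bare [Ne] core; Si⁺ still has 3 valence electrons; O⁺ still has 5 valence electrons.
Pulling an electron out of a noble-gas core costs far more than removing a remaining valence electron, so Na sits at the high end of IE_2.
Valence configurations: Si⁺ [Ne]3s²3p¹, O⁺ [He]2s²2p³.
Tabulated IE_2 (kJ/mol): Na 4562, Si 1577, O 3388.
Overall IE_2 order: Si < O < Na.

Na, O, Si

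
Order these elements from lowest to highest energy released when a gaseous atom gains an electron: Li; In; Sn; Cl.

Electron affinity generally becomes more exothermic across a period toward the halogens and less exothermic down a group.
Here both period and group differ, so the two effects have to be weighed against each other.
Li > In: period and group pull opposite ways; the down-group shift dominates (60 vs 29 kJ/mol).
Sn > Li: the two effects oppose for this pair; the across-period effect wins (107 vs 60 kJ/mol).
Cl > Sn: both effects reinforce here, so Cl is clearly the higher of the two.
Tabulated electron affinity (kJ/mol): Li 60, Cl 349, In 29, Sn 107.
So from lowest to highest: In < Li < Sn < Cl.

In, Li, Sn, Cl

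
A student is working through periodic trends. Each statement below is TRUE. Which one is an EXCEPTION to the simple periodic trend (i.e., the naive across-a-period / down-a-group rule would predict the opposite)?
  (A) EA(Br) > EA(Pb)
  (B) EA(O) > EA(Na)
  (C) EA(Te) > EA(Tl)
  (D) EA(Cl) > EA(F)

(D)

The general trend: electron affinity increases across a period and decreases down a group.
(A) Br (period 4, group 17) vs Pb (period 6, group 14): the stated order agrees with the simple trend.
(B) O (period 2, group 16) vs Na (period 3, group 1): the stated order agrees with the simple trend.
(C) Te (period 5, group 16) vs Tl (period 6, group 13): the stated order agrees with the simple trend.
(D) Cl (period 3, group 17) vs F (period 2, group 17): the stated order contradicts the simple trend.
The exception is (D): F's small 2p subshell makes the incoming electron feel strong e⁻–e⁻ repulsion, so Cl actually releases more energy on gaining an electron.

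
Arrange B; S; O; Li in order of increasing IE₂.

S < B < O < Li

After 1 electron has been removed, what remains? B⁺ still has 2 valence electrons; S⁺ still has 5 valence electrons; O⁺ still has 5 valence electrons; Li⁺ is the bare [He] core.
Pulling an electron out of a noble-gas core costs far more than removing a remaining valence electron, so Li sits at the high end of IE_2.
Valence configurations: B⁺ [He]2s², S⁺ [Ne]3s²3p³, O⁺ [He]2s²2p³.
Approximate IE_2 values (kJ/mol): B 2427, S 2252, O 3388, Li 7298.
Hence IE_2: S < B < O < Li.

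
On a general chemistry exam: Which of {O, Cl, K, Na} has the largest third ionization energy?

Na

The third ionization energy removes an electron from the +2 ion. For each element: O²⁺ still has 4 valence electrons; Cl²⁺ still has 5 valence electrons; K²⁺ is already 1 electron into the core; Na²⁺ is already 1 electron into the core.
Usually core removal costs more than valence removal, but here the competition is close: a tightly held n=2 valence electron can cost more to remove than an n=3 core electron, so the actual values have to decide it.
Valence configurations: O²⁺ [He]2s²2p², Cl²⁺ [Ne]3s²3p³.
Tabulated IE_3 (kJ/mol): O 5300, Cl 3822, K 4420, Na 6910.
Putting it together, IE_3: Cl < K < O < Na.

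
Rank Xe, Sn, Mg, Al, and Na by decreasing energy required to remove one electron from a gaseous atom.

Na is in period 3, group 1; Mg is in period 3, group 2; Al is in period 3, group 13; Sn is in period 5, group 14; Xe is in period 5, group 18.
First ionization energy rises across a period (greater Z_eff holds electrons more tightly) and falls down a group (valence electrons are farther from the nucleus).
These span different periods and groups, so the two trends combine.
Al > Na: both are in period 3; the period trend gives Al the larger value.
Sn > Al: the two effects oppose for this pair; the across-period effect wins (709 vs 578 kJ/mol).
Mg > Sn: the two effects oppose for this pair; the down-group effect wins (738 vs 709 kJ/mol).
Xe > Mg: the two effects oppose for this pair; the across-period effect wins (1170 vs 738 kJ/mol).
Note the exception: Mg has a higher first ionization energy than Al, contrary to the simple trend — Al's single 3p electron is easier to remove than one from Mg's filled 3s².
Approximate values (kJ/mol): Na 496, Mg 738, Al 578, Sn 709, Xe 1170.
So from highest to lowest: Xe > Mg > Sn > Al > Na.

Xe > Mg > Sn > Al > Na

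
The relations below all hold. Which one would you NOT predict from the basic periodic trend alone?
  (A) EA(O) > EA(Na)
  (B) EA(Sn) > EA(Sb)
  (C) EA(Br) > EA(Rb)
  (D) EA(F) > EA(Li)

(B)

The general trend: electron affinity increases across a period and decreases down a group.
(A) O (period 2, group 16) vs Na (period 3, group 1): the stated order agrees with the simple trend.
(B) Sn (period 5, group 14) vs Sb (period 5, group 15): the stated order contradicts the simple trend.
(C) Br (period 4, group 17) vs Rb (period 5, group 1): the stated order agrees with the simple trend.
(D) F (period 2, group 17) vs Li (period 2, group 1): the stated order agrees with the simple trend.
The exception is (B): adding an electron to Sb's half-filled 5p³ is unfavourable, so Sn has the more exothermic EA.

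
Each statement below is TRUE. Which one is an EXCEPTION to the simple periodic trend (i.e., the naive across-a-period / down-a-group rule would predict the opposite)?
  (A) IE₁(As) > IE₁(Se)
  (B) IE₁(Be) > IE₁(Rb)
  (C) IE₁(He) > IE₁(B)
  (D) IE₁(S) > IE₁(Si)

(A)

The general trend: first ionization energy increases across a period and decreases down a group.
(A) As (period 4, group 15) vs Se (period 4, group 16): the stated order contradicts the simple trend.
(B) Be (period 2, group 2) vs Rb (period 5, group 1): the stated order agrees with the simple trend.
(C) He (period 1, group 18) vs B (period 2, group 13): the stated order agrees with the simple trend.
(D) S (period 3, group 16) vs Si (period 3, group 14): the stated order agrees with the simple trend.
The exception is (A): Se (4p⁴) ionizes more easily than half-filled As (4p³).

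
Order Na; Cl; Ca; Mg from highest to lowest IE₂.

Na, Cl, Mg, Ca

The second ionization energy removes an electron from the +1 ion. For each element: Na⁺ is the bare [Ne] core; Cl⁺ still has 6 valence electrons; Ca⁺ still has 1 valence electron; Mg⁺ still has 1 valence electron.
Pulling an electron out of a noble-gas core costs far more than removing a remaining valence electron, so Na sits at the high end of IE_2.
Valence configurations: Cl⁺ [Ne]3s²3p⁴, Ca⁺ [Ar]4s¹, Mg⁺ [Ne]3s¹.
Approximate IE_2 values (kJ/mol): Na 4562, Cl 2298, Ca 1145, Mg 1451.
Putting it together, IE_2: Ca < Mg < Cl < Na.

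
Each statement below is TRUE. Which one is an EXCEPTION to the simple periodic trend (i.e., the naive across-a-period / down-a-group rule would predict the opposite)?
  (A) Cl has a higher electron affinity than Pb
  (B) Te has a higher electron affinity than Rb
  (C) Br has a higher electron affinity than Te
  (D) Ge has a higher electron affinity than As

(D)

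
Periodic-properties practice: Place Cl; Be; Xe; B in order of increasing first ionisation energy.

B < Be < Xe < Cl

Removing the outermost electron gets harder across a period and easier down a group.
Neither a single period nor a single group — weigh both effects.
Be > B: this pair runs against the simple trend — see the exception note.
Xe > Be: the two effects oppose for this pair; the across-period effect wins (1170 vs 900 kJ/mol).
Cl > Xe: period and group pull opposite ways; the down-group shift dominates (1251 vs 1170 kJ/mol).
Note the exception: Be has a higher first ionization energy than B, contrary to the simple trend — removing B's lone 2p electron is easier than breaking Be's filled 2s².
Approximate values (kJ/mol): Be 900, B 801, Cl 1251, Xe 1170.
So from lowest to highest: B < Be < Xe < Cl.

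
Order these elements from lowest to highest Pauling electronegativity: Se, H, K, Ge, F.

K < Ge < H < Se < F

Smaller atoms with higher effective nuclear charge are more electronegative.
These span different periods and groups, so the two trends combine.
Ge > K: Ge lies to the right of K in period 4, so the across-period effect alone puts Ge higher.
H > Ge: the two effects oppose for this pair; the down-group effect wins (2.20 vs 2.01).
Se > H: period and group pull opposite ways; the across-period shift dominates (2.55 vs 2.20).
F > Se: both effects reinforce here, so F is clearly the higher of the two.
Tabulated electronegativity (Pauling): H 2.20, F 3.98, K 0.82, Ge 2.01, Se 2.55.
So from lowest to highest: K < Ge < H < Se < F.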